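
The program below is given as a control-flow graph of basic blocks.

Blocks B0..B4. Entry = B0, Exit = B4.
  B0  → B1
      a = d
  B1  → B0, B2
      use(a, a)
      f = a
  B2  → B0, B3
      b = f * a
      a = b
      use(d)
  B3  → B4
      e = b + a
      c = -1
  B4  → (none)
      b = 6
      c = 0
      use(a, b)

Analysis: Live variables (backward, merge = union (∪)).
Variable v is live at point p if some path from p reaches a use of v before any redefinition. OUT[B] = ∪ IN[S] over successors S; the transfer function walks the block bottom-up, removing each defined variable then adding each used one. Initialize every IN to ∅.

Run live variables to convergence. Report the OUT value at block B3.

Fixpoint table:
  B0:  IN={d}  OUT={a, d}
  B1:  IN={a, d}  OUT={a, d, f}
  B2:  IN={a, d, f}  OUT={a, b, d}
  B3:  IN={a, b}  OUT={a}
  B4:  IN={a}  OUT={}

Merge at B3: OUT[B3] = IN[B4] = {a}

Answer: {a}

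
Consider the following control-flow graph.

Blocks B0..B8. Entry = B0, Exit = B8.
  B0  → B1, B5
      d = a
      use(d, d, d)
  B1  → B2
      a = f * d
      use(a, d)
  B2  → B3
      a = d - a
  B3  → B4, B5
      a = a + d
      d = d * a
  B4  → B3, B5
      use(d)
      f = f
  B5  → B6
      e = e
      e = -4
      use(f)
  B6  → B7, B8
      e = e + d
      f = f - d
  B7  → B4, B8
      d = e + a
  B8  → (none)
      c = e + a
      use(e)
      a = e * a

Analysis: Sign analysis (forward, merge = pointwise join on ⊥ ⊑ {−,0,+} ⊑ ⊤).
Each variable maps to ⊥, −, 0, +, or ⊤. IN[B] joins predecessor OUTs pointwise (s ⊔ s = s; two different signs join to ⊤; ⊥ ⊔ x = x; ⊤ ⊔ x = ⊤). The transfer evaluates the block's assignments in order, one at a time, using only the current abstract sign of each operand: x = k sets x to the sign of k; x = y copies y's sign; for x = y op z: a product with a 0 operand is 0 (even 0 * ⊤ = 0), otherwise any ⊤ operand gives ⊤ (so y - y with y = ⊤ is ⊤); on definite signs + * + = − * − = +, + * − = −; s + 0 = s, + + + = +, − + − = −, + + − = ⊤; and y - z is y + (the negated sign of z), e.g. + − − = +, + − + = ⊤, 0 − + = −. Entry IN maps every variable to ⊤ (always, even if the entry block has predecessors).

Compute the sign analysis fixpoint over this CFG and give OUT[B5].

Converged values:
  B0:   IN=(all ⊤)   OUT=(all ⊤)
  B1:   IN=(all ⊤)   OUT=(all ⊤)
  B2:   IN=(all ⊤)   OUT=(all ⊤)
  B3:   IN=(all ⊤)   OUT=(all ⊤)
  B4:   IN=(all ⊤)   OUT=(all ⊤)
  B5:   IN=(all ⊤)   OUT={e:-; rest ⊤}
  B6:   IN={e:-; rest ⊤}   OUT=(all ⊤)
  B7:   IN=(all ⊤)   OUT=(all ⊤)
  B8:   IN=(all ⊤)   OUT=(all ⊤)

Merge at B5: IN[B5] = OUT[B0] ⊔ OUT[B3] ⊔ OUT[B4] = {a: ⊤, b: ⊤, c: ⊤, d: ⊤, e: ⊤, f: ⊤}
Applying B5's transfer function to that IN value gives OUT[B5] (row B5 above).

Answer: {a: ⊤, b: ⊤, c: ⊤, d: ⊤, e: -, f: ⊤}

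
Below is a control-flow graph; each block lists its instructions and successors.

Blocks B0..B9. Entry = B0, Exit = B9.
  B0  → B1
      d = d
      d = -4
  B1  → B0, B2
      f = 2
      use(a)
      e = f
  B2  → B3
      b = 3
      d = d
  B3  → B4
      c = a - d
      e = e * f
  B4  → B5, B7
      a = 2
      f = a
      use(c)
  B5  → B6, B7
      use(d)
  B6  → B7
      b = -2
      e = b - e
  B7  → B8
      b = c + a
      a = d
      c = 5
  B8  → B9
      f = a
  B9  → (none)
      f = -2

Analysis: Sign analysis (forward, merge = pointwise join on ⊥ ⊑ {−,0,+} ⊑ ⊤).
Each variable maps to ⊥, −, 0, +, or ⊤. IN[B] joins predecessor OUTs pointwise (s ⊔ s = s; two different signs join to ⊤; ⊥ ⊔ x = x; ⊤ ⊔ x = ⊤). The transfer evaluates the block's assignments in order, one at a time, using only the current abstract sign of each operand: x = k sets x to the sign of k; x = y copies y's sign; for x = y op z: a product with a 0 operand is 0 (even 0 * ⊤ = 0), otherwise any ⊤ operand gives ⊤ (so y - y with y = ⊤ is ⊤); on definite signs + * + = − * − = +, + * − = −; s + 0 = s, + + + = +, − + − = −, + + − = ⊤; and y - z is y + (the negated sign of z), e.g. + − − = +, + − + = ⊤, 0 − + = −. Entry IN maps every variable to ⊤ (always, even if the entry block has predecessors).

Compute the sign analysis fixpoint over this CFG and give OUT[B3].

Per-block solution:
  B0:  IN=(all ⊤)  OUT={d:-; rest ⊤}
  B1:  IN={d:-; rest ⊤}  OUT={d:-, e:+, f:+; rest ⊤}
  B2:  IN={d:-, e:+, f:+; rest ⊤}  OUT={b:+, d:-, e:+, f:+; rest ⊤}
  B3:  IN={b:+, d:-, e:+, f:+; rest ⊤}  OUT={b:+, d:-, e:+, f:+; rest ⊤}
  B4:  IN={b:+, d:-, e:+, f:+; rest ⊤}  OUT={a:+, b:+, d:-, e:+, f:+; rest ⊤}
  B5:  IN={a:+, b:+, d:-, e:+, f:+; rest ⊤}  OUT={a:+, b:+, d:-, e:+, f:+; rest ⊤}
  B6:  IN={a:+, b:+, d:-, e:+, f:+; rest ⊤}  OUT={a:+, b:-, d:-, e:-, f:+; rest ⊤}
  B7:  IN={a:+, d:-, f:+; rest ⊤}  OUT={a:-, c:+, d:-, f:+; rest ⊤}
  B8:  IN={a:-, c:+, d:-, f:+; rest ⊤}  OUT={a:-, c:+, d:-, f:-; rest ⊤}
  B9:  IN={a:-, c:+, d:-, f:-; rest ⊤}  OUT={a:-, c:+, d:-, f:-; rest ⊤}

Merge at B3: IN[B3] = OUT[B2] = {a: ⊤, b: +, c: ⊤, d: -, e: +, f: +}
Applying B3's transfer function to that IN value gives OUT[B3] (row B3 above).

Answer: {a: ⊤, b: +, c: ⊤, d: -, e: +, f: +}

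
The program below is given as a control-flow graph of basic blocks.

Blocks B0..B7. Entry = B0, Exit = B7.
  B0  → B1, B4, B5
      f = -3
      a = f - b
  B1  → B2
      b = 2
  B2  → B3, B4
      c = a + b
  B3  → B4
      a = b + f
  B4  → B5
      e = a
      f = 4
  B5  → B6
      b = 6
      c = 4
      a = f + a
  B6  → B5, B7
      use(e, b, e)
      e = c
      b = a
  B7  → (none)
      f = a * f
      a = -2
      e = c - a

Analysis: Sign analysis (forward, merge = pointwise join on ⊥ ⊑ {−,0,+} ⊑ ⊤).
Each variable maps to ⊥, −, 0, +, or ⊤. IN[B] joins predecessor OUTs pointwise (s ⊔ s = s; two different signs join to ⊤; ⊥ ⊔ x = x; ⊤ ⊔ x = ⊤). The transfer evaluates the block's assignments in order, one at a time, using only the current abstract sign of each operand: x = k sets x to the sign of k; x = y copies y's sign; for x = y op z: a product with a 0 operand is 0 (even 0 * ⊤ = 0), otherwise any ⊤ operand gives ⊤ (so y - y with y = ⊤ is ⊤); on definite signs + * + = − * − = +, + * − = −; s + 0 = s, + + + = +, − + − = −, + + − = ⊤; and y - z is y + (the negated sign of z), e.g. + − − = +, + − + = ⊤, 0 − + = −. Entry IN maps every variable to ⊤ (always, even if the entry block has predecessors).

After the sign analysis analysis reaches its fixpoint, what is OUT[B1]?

Answer: {a: ⊤, b: +, c: ⊤, d: ⊤, e: ⊤, f: -}

Working:
Converged values:
  B0:   IN=(all ⊤)   OUT={f:-; rest ⊤}
  B1:   IN={f:-; rest ⊤}   OUT={b:+, f:-; rest ⊤}
  B2:   IN={b:+, f:-; rest ⊤}   OUT={b:+, f:-; rest ⊤}
  B3:   IN={b:+, f:-; rest ⊤}   OUT={b:+, f:-; rest ⊤}
  B4:   IN={f:-; rest ⊤}   OUT={f:+; rest ⊤}
  B5:   IN=(all ⊤)   OUT={b:+, c:+; rest ⊤}
  B6:   IN={b:+, c:+; rest ⊤}   OUT={c:+, e:+; rest ⊤}
  B7:   IN={c:+, e:+; rest ⊤}   OUT={a:-, c:+, e:+; rest ⊤}

Merge at B1: IN[B1] = OUT[B0] = {a: ⊤, b: ⊤, c: ⊤, d: ⊤, e: ⊤, f: -}
Applying B1's transfer function to that IN value gives OUT[B1] (row B1 above).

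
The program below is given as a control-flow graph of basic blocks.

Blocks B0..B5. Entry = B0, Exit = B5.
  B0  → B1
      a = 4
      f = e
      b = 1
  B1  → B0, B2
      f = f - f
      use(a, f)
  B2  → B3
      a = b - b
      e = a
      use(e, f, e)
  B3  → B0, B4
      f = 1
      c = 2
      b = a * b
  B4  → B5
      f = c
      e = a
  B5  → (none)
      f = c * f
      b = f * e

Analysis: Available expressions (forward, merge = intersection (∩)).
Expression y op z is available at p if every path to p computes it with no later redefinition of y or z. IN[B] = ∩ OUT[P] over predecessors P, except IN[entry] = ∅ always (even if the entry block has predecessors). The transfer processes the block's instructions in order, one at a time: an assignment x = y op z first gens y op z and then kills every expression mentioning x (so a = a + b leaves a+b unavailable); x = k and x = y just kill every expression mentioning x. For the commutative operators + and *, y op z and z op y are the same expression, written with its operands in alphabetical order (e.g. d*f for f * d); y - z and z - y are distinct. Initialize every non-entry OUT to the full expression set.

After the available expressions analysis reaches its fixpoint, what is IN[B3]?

Answer: {b-b}

Working:
Fixpoint table:
  B0:  IN={}  OUT={}
  B1:  IN={}  OUT={}
  B2:  IN={}  OUT={b-b}
  B3:  IN={b-b}  OUT={}
  B4:  IN={}  OUT={}
  B5:  IN={}  OUT={e*f}

Merge at B3: IN[B3] = OUT[B2] = {b-b}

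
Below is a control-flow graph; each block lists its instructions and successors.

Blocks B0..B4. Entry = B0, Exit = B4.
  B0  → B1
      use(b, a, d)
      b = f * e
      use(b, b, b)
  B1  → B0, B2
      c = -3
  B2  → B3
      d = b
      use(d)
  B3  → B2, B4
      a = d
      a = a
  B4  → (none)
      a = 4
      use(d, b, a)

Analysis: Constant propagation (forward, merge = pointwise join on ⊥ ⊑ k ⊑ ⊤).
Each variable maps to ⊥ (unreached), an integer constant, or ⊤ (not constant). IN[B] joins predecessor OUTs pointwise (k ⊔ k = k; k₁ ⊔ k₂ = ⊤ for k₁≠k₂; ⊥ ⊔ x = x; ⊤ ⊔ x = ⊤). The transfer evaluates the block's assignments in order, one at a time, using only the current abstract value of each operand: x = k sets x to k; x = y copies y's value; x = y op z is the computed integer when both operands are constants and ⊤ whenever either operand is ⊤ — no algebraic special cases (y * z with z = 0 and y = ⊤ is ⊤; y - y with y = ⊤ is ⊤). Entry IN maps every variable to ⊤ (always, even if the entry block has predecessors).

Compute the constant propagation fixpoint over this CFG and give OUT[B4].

Converged values:
  B0:  IN=(all ⊤)  OUT=(all ⊤)
  B1:  IN=(all ⊤)  OUT={c:-3; rest ⊤}
  B2:  IN={c:-3; rest ⊤}  OUT={c:-3; rest ⊤}
  B3:  IN={c:-3; rest ⊤}  OUT={c:-3; rest ⊤}
  B4:  IN={c:-3; rest ⊤}  OUT={a:4, c:-3; rest ⊤}

Merge at B4: IN[B4] = OUT[B3] = {a: ⊤, b: ⊤, c: -3, d: ⊤, e: ⊤, f: ⊤}
Applying B4's transfer function to that IN value gives OUT[B4] (row B4 above).

Answer: {a: 4, b: ⊤, c: -3, d: ⊤, e: ⊤, f: ⊤}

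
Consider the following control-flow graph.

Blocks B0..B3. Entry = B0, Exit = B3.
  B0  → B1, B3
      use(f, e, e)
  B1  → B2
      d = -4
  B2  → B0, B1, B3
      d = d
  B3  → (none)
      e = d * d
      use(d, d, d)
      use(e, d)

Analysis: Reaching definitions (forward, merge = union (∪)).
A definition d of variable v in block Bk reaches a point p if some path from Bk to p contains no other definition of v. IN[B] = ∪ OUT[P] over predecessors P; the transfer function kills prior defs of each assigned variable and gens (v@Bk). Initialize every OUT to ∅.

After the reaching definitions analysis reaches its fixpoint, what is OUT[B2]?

Answer: {d@B2}

Derivation:
Converged values:
  B0: | IN={d@B2} | OUT={d@B2}
  B1: | IN={d@B2} | OUT={d@B1}
  B2: | IN={d@B1} | OUT={d@B2}
  B3: | IN={d@B2} | OUT={d@B2, e@B3}

Merge at B2: IN[B2] = OUT[B1] = {d@B1}
Applying B2's transfer function to that IN value gives OUT[B2] (row B2 above).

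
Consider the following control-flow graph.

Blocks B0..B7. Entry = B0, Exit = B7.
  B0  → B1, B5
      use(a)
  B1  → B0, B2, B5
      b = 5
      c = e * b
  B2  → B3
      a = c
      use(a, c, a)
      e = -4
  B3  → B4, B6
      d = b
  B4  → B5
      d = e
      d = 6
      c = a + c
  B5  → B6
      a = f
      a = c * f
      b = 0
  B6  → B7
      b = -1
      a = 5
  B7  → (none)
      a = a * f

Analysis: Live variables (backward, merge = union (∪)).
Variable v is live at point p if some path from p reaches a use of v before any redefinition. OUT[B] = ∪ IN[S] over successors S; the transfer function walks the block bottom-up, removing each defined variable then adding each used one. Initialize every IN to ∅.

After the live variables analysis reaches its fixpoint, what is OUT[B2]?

Per-block solution:
  B0: | IN={a, c, e, f} | OUT={a, c, e, f}
  B1: | IN={a, e, f} | OUT={a, b, c, e, f}
  B2: | IN={b, c, f} | OUT={a, b, c, e, f}
  B3: | IN={a, b, c, e, f} | OUT={a, c, e, f}
  B4: | IN={a, c, e, f} | OUT={c, f}
  B5: | IN={c, f} | OUT={f}
  B6: | IN={f} | OUT={a, f}
  B7: | IN={a, f} | OUT={}

Merge at B2: OUT[B2] = IN[B3] = {a, b, c, e, f}

Answer: {a, b, c, e, f}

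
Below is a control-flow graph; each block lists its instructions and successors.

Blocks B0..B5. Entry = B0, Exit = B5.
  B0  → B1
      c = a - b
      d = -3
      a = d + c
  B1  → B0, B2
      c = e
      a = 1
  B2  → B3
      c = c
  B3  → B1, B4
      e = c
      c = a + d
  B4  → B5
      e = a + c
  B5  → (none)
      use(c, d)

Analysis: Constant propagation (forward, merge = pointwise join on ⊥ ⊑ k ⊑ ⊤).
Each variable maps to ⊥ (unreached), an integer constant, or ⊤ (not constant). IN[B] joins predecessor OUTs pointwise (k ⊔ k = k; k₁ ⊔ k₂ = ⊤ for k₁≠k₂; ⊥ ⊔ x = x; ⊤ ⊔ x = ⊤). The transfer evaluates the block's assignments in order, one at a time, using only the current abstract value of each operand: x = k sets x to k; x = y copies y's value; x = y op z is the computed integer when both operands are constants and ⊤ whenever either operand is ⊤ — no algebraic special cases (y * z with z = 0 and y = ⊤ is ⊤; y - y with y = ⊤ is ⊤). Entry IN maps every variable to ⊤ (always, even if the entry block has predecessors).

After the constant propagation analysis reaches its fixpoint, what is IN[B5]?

Per-block solution:
  B0: | IN=(all ⊤) | OUT={d:-3; rest ⊤}
  B1: | IN={d:-3; rest ⊤} | OUT={a:1, d:-3; rest ⊤}
  B2: | IN={a:1, d:-3; rest ⊤} | OUT={a:1, d:-3; rest ⊤}
  B3: | IN={a:1, d:-3; rest ⊤} | OUT={a:1, c:-2, d:-3; rest ⊤}
  B4: | IN={a:1, c:-2, d:-3; rest ⊤} | OUT={a:1, c:-2, d:-3, e:-1; rest ⊤}
  B5: | IN={a:1, c:-2, d:-3, e:-1; rest ⊤} | OUT={a:1, c:-2, d:-3, e:-1; rest ⊤}

Merge at B5: IN[B5] = OUT[B4] = {a: 1, b: ⊤, c: -2, d: -3, e: -1, f: ⊤}

Answer: {a: 1, b: ⊤, c: -2, d: -3, e: -1, f: ⊤}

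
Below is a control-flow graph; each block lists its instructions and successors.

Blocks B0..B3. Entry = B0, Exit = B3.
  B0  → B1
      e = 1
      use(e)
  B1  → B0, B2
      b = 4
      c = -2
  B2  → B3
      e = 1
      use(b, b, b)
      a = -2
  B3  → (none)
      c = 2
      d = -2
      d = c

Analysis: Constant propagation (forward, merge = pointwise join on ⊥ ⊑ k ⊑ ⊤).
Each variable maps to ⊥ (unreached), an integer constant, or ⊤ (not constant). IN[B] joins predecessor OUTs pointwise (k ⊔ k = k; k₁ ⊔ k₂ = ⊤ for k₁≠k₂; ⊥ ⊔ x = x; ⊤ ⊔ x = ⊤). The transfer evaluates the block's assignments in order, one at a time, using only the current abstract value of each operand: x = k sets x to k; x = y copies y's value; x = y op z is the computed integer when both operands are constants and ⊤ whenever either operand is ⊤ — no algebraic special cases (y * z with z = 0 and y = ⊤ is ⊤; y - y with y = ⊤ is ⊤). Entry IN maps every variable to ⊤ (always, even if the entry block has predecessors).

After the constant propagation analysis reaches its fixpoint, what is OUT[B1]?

Answer: {a: ⊤, b: 4, c: -2, d: ⊤, e: 1, f: ⊤}

Derivation:
Per-block solution:
  B0:  IN=(all ⊤)  OUT={e:1; rest ⊤}
  B1:  IN={e:1; rest ⊤}  OUT={b:4, c:-2, e:1; rest ⊤}
  B2:  IN={b:4, c:-2, e:1; rest ⊤}  OUT={a:-2, b:4, c:-2, e:1; rest ⊤}
  B3:  IN={a:-2, b:4, c:-2, e:1; rest ⊤}  OUT={a:-2, b:4, c:2, d:2, e:1; rest ⊤}

Merge at B1: IN[B1] = OUT[B0] = {a: ⊤, b: ⊤, c: ⊤, d: ⊤, e: 1, f: ⊤}
Applying B1's transfer function to that IN value gives OUT[B1] (row B1 above).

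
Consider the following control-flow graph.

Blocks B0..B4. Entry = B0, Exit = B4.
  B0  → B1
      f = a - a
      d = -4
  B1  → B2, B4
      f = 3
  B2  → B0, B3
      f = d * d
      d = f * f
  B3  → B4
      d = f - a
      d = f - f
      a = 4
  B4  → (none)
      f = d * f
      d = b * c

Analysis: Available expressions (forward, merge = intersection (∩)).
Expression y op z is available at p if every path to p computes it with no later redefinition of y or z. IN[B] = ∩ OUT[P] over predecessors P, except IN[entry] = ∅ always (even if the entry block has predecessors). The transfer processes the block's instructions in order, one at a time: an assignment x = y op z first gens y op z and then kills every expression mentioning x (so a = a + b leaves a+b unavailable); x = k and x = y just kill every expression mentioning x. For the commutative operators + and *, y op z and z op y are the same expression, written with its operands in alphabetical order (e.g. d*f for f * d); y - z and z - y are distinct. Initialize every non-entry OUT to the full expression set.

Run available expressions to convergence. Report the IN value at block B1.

Converged values:
  B0:   IN={}   OUT={a-a}
  B1:   IN={a-a}   OUT={a-a}
  B2:   IN={a-a}   OUT={a-a, f*f}
  B3:   IN={a-a, f*f}   OUT={f*f, f-f}
  B4:   IN={}   OUT={b*c}

Merge at B1: IN[B1] = OUT[B0] = {a-a}

Answer: {a-a}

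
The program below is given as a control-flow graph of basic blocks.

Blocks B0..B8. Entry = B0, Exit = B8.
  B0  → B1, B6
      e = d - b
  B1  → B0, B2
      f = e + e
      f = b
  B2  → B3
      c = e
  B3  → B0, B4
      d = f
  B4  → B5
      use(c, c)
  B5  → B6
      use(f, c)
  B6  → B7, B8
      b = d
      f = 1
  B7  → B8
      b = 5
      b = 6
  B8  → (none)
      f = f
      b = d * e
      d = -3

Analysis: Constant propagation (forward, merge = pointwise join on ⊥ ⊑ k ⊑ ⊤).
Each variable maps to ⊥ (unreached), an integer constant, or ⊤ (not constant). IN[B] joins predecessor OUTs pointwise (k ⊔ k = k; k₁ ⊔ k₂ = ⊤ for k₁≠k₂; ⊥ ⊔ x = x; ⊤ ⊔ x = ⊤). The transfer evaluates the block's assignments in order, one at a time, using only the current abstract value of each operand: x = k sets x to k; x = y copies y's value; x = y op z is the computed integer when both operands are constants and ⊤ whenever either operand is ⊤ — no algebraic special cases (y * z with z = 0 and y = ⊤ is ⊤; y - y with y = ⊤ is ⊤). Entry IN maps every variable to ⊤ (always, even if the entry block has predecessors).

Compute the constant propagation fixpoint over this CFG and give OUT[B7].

Fixpoint table:
  B0:   IN=(all ⊤)   OUT=(all ⊤)
  B1:   IN=(all ⊤)   OUT=(all ⊤)
  B2:   IN=(all ⊤)   OUT=(all ⊤)
  B3:   IN=(all ⊤)   OUT=(all ⊤)
  B4:   IN=(all ⊤)   OUT=(all ⊤)
  B5:   IN=(all ⊤)   OUT=(all ⊤)
  B6:   IN=(all ⊤)   OUT={f:1; rest ⊤}
  B7:   IN={f:1; rest ⊤}   OUT={b:6, f:1; rest ⊤}
  B8:   IN={f:1; rest ⊤}   OUT={d:-3, f:1; rest ⊤}

Merge at B7: IN[B7] = OUT[B6] = {a: ⊤, b: ⊤, c: ⊤, d: ⊤, e: ⊤, f: 1}
Applying B7's transfer function to that IN value gives OUT[B7] (row B7 above).

Answer: {a: ⊤, b: 6, c: ⊤, d: ⊤, e: ⊤, f: 1}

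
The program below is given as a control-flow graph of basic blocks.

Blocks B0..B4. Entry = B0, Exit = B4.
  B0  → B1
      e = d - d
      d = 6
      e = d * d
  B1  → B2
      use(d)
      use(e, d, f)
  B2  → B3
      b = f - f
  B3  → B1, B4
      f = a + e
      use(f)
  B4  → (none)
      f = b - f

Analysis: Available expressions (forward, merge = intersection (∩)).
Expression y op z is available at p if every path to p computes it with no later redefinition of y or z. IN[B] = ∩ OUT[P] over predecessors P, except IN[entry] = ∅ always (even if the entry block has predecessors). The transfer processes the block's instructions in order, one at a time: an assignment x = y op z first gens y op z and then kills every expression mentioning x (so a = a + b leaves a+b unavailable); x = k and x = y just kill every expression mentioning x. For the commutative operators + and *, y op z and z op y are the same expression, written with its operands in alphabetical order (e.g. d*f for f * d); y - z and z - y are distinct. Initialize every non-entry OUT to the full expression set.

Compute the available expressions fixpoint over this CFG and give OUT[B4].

Fixpoint table:
  B0: | IN={} | OUT={d*d}
  B1: | IN={d*d} | OUT={d*d}
  B2: | IN={d*d} | OUT={d*d, f-f}
  B3: | IN={d*d, f-f} | OUT={a+e, d*d}
  B4: | IN={a+e, d*d} | OUT={a+e, d*d}

Merge at B4: IN[B4] = OUT[B3] = {a+e, d*d}
Applying B4's transfer function to that IN value gives OUT[B4] (row B4 above).

Answer: {a+e, d*d}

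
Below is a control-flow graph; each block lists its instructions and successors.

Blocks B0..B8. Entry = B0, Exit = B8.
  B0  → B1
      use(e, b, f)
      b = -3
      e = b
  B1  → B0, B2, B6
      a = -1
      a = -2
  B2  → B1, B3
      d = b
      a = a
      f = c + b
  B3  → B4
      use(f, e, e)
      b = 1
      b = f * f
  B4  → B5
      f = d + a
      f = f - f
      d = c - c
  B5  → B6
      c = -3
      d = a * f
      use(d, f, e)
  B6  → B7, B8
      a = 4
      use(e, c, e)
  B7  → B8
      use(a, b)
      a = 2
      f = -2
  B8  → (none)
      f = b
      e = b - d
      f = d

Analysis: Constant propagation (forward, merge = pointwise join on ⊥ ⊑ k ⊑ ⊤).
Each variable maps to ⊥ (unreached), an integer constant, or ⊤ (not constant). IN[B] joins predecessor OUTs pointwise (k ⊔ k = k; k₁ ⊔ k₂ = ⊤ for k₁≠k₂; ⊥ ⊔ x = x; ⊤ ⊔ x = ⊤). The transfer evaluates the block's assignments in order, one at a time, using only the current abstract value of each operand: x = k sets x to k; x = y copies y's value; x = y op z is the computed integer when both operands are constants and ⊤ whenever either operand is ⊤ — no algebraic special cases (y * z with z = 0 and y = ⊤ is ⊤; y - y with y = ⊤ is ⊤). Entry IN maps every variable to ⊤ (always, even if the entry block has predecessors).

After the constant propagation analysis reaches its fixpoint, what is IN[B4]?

Per-block solution:
  B0: | IN=(all ⊤) | OUT={b:-3, e:-3; rest ⊤}
  B1: | IN={b:-3, e:-3; rest ⊤} | OUT={a:-2, b:-3, e:-3; rest ⊤}
  B2: | IN={a:-2, b:-3, e:-3; rest ⊤} | OUT={a:-2, b:-3, d:-3, e:-3; rest ⊤}
  B3: | IN={a:-2, b:-3, d:-3, e:-3; rest ⊤} | OUT={a:-2, d:-3, e:-3; rest ⊤}
  B4: | IN={a:-2, d:-3, e:-3; rest ⊤} | OUT={a:-2, e:-3, f:0; rest ⊤}
  B5: | IN={a:-2, e:-3, f:0; rest ⊤} | OUT={a:-2, c:-3, d:0, e:-3, f:0; rest ⊤}
  B6: | IN={a:-2, e:-3; rest ⊤} | OUT={a:4, e:-3; rest ⊤}
  B7: | IN={a:4, e:-3; rest ⊤} | OUT={a:2, e:-3, f:-2; rest ⊤}
  B8: | IN={e:-3; rest ⊤} | OUT=(all ⊤)

Merge at B4: IN[B4] = OUT[B3] = {a: -2, b: ⊤, c: ⊤, d: -3, e: -3, f: ⊤}

Answer: {a: -2, b: ⊤, c: ⊤, d: -3, e: -3, f: ⊤}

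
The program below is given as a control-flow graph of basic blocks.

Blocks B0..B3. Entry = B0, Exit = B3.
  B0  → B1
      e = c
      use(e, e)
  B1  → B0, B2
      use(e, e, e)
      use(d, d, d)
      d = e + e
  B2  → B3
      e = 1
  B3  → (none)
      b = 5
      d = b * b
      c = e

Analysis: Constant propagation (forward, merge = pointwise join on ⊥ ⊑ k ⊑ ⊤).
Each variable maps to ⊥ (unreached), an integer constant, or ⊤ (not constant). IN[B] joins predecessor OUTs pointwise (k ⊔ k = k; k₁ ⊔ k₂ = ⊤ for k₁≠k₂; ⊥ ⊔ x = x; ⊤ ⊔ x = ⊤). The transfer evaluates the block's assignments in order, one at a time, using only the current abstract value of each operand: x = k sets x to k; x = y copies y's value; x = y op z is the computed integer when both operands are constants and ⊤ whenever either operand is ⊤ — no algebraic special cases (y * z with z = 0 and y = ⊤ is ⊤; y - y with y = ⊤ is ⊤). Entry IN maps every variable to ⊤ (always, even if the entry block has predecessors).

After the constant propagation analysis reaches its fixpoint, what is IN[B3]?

Fixpoint table:
  B0:   IN=(all ⊤)   OUT=(all ⊤)
  B1:   IN=(all ⊤)   OUT=(all ⊤)
  B2:   IN=(all ⊤)   OUT={e:1; rest ⊤}
  B3:   IN={e:1; rest ⊤}   OUT={b:5, c:1, d:25, e:1; rest ⊤}

Merge at B3: IN[B3] = OUT[B2] = {a: ⊤, b: ⊤, c: ⊤, d: ⊤, e: 1, f: ⊤}

Answer: {a: ⊤, b: ⊤, c: ⊤, d: ⊤, e: 1, f: ⊤}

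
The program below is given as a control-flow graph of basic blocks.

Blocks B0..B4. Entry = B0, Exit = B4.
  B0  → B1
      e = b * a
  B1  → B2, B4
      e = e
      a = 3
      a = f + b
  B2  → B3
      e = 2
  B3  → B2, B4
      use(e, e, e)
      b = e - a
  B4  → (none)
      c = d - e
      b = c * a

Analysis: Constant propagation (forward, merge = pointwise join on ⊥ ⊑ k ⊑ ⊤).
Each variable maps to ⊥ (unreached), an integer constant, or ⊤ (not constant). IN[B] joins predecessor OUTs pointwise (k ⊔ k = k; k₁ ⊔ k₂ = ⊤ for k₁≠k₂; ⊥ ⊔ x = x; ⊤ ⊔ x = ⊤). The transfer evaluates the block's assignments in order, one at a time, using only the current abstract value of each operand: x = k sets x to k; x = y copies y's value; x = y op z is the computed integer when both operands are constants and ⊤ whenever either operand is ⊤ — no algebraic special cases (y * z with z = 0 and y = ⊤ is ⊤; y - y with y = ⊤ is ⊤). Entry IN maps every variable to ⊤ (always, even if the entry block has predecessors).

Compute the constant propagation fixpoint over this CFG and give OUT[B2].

Answer: {a: ⊤, b: ⊤, c: ⊤, d: ⊤, e: 2, f: ⊤}

Working:
Fixpoint table:
  B0:  IN=(all ⊤)  OUT=(all ⊤)
  B1:  IN=(all ⊤)  OUT=(all ⊤)
  B2:  IN=(all ⊤)  OUT={e:2; rest ⊤}
  B3:  IN={e:2; rest ⊤}  OUT={e:2; rest ⊤}
  B4:  IN=(all ⊤)  OUT=(all ⊤)

Merge at B2: IN[B2] = OUT[B1] ⊔ OUT[B3] = {a: ⊤, b: ⊤, c: ⊤, d: ⊤, e: ⊤, f: ⊤}
Applying B2's transfer function to that IN value gives OUT[B2] (row B2 above).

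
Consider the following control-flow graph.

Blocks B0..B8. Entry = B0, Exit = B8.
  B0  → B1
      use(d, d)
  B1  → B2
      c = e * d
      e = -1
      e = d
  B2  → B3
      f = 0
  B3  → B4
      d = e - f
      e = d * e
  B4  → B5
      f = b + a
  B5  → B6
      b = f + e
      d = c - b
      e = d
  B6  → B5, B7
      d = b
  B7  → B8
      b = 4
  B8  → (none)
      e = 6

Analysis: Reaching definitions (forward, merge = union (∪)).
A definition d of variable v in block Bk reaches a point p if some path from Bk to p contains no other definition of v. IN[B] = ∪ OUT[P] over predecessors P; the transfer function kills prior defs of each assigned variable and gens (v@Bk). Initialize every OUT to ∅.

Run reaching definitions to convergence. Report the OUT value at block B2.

Answer: {c@B1, e@B1, f@B2}

Derivation:
Per-block solution:
  B0: | IN={} | OUT={}
  B1: | IN={} | OUT={c@B1, e@B1}
  B2: | IN={c@B1, e@B1} | OUT={c@B1, e@B1, f@B2}
  B3: | IN={c@B1, e@B1, f@B2} | OUT={c@B1, d@B3, e@B3, f@B2}
  B4: | IN={c@B1, d@B3, e@B3, f@B2} | OUT={c@B1, d@B3, e@B3, f@B4}
  B5: | IN={b@B5, c@B1, d@B3, d@B6, e@B3, e@B5, f@B4} | OUT={b@B5, c@B1, d@B5, e@B5, f@B4}
  B6: | IN={b@B5, c@B1, d@B5, e@B5, f@B4} | OUT={b@B5, c@B1, d@B6, e@B5, f@B4}
  B7: | IN={b@B5, c@B1, d@B6, e@B5, f@B4} | OUT={b@B7, c@B1, d@B6, e@B5, f@B4}
  B8: | IN={b@B7, c@B1, d@B6, e@B5, f@B4} | OUT={b@B7, c@B1, d@B6, e@B8, f@B4}

Merge at B2: IN[B2] = OUT[B1] = {c@B1, e@B1}
Applying B2's transfer function to that IN value gives OUT[B2] (row B2 above).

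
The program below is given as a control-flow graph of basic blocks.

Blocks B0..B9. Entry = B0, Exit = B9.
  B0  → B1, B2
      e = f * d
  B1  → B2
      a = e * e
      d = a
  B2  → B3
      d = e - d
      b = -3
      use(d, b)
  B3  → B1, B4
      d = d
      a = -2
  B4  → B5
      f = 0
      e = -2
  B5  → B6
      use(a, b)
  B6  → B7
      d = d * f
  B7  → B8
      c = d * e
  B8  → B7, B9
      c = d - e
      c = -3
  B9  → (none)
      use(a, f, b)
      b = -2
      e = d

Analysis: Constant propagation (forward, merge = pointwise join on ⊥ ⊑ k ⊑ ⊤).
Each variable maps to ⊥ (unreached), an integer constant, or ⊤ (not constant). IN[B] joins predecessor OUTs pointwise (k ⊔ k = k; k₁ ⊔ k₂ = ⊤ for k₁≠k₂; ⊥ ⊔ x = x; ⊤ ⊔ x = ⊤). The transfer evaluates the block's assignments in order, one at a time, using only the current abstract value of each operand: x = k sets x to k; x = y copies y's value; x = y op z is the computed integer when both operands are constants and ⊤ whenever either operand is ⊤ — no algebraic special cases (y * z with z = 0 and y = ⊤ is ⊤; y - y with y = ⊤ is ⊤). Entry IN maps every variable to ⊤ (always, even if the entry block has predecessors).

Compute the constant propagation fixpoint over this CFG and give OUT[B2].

Answer: {a: ⊤, b: -3, c: ⊤, d: ⊤, e: ⊤, f: ⊤}

Working:
Fixpoint table:
  B0:  IN=(all ⊤)  OUT=(all ⊤)
  B1:  IN=(all ⊤)  OUT=(all ⊤)
  B2:  IN=(all ⊤)  OUT={b:-3; rest ⊤}
  B3:  IN={b:-3; rest ⊤}  OUT={a:-2, b:-3; rest ⊤}
  B4:  IN={a:-2, b:-3; rest ⊤}  OUT={a:-2, b:-3, e:-2, f:0; rest ⊤}
  B5:  IN={a:-2, b:-3, e:-2, f:0; rest ⊤}  OUT={a:-2, b:-3, e:-2, f:0; rest ⊤}
  B6:  IN={a:-2, b:-3, e:-2, f:0; rest ⊤}  OUT={a:-2, b:-3, e:-2, f:0; rest ⊤}
  B7:  IN={a:-2, b:-3, e:-2, f:0; rest ⊤}  OUT={a:-2, b:-3, e:-2, f:0; rest ⊤}
  B8:  IN={a:-2, b:-3, e:-2, f:0; rest ⊤}  OUT={a:-2, b:-3, c:-3, e:-2, f:0; rest ⊤}
  B9:  IN={a:-2, b:-3, c:-3, e:-2, f:0; rest ⊤}  OUT={a:-2, b:-2, c:-3, f:0; rest ⊤}

Merge at B2: IN[B2] = OUT[B0] ⊔ OUT[B1] = {a: ⊤, b: ⊤, c: ⊤, d: ⊤, e: ⊤, f: ⊤}
Applying B2's transfer function to that IN value gives OUT[B2] (row B2 above).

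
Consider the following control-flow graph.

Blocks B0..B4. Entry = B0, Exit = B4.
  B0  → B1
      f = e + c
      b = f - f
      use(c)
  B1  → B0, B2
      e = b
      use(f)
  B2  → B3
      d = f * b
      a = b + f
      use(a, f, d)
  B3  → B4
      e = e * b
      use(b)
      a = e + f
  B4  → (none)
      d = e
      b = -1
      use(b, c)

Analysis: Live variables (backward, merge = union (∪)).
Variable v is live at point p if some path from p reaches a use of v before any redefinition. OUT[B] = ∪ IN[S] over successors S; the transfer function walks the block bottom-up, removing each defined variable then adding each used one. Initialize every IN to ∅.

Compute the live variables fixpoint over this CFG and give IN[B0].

Answer: {c, e}

Derivation:
Per-block solution:
  B0:  IN={c, e}  OUT={b, c, f}
  B1:  IN={b, c, f}  OUT={b, c, e, f}
  B2:  IN={b, c, e, f}  OUT={b, c, e, f}
  B3:  IN={b, c, e, f}  OUT={c, e}
  B4:  IN={c, e}  OUT={}

Merge at B0: OUT[B0] = IN[B1] = {b, c, f}
Applying B0's transfer function to that OUT value gives IN[B0] (row B0 above).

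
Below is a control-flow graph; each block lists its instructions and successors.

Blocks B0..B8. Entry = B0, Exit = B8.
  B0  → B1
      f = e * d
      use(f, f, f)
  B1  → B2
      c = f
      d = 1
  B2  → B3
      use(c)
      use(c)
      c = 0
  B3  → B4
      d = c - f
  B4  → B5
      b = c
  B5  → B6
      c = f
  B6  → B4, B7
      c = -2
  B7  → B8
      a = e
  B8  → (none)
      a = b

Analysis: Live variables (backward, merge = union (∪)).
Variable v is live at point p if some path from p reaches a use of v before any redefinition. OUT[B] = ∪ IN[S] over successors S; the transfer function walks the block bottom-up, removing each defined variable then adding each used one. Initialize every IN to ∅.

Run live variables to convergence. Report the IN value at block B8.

Fixpoint table:
  B0: | IN={d, e} | OUT={e, f}
  B1: | IN={e, f} | OUT={c, e, f}
  B2: | IN={c, e, f} | OUT={c, e, f}
  B3: | IN={c, e, f} | OUT={c, e, f}
  B4: | IN={c, e, f} | OUT={b, e, f}
  B5: | IN={b, e, f} | OUT={b, e, f}
  B6: | IN={b, e, f} | OUT={b, c, e, f}
  B7: | IN={b, e} | OUT={b}
  B8: | IN={b} | OUT={}

B8 is the boundary node: OUT[B8] = {}
Applying B8's transfer function to that OUT value gives IN[B8] (row B8 above).

Answer: {b}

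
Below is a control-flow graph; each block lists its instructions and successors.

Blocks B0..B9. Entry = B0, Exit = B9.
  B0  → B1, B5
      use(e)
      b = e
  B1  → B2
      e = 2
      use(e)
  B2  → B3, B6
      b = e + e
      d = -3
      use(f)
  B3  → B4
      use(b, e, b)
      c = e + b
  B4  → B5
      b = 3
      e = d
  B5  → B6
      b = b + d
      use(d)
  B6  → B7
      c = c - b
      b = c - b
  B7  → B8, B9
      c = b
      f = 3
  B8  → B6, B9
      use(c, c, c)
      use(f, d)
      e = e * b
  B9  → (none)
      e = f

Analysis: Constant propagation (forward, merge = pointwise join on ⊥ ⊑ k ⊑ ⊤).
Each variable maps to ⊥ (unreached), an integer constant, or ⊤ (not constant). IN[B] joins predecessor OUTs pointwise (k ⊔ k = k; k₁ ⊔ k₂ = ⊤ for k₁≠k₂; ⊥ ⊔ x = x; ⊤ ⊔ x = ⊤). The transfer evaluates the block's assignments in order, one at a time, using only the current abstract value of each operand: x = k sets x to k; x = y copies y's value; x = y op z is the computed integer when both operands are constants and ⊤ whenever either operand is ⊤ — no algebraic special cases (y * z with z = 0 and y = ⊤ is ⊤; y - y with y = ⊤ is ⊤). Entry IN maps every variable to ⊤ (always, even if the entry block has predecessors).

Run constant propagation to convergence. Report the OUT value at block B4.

Converged values:
  B0: | IN=(all ⊤) | OUT=(all ⊤)
  B1: | IN=(all ⊤) | OUT={e:2; rest ⊤}
  B2: | IN={e:2; rest ⊤} | OUT={b:4, d:-3, e:2; rest ⊤}
  B3: | IN={b:4, d:-3, e:2; rest ⊤} | OUT={b:4, c:6, d:-3, e:2; rest ⊤}
  B4: | IN={b:4, c:6, d:-3, e:2; rest ⊤} | OUT={b:3, c:6, d:-3, e:-3; rest ⊤}
  B5: | IN=(all ⊤) | OUT=(all ⊤)
  B6: | IN=(all ⊤) | OUT=(all ⊤)
  B7: | IN=(all ⊤) | OUT={f:3; rest ⊤}
  B8: | IN={f:3; rest ⊤} | OUT={f:3; rest ⊤}
  B9: | IN={f:3; rest ⊤} | OUT={e:3, f:3; rest ⊤}

Merge at B4: IN[B4] = OUT[B3] = {a: ⊤, b: 4, c: 6, d: -3, e: 2, f: ⊤}
Applying B4's transfer function to that IN value gives OUT[B4] (row B4 above).

Answer: {a: ⊤, b: 3, c: 6, d: -3, e: -3, f: ⊤}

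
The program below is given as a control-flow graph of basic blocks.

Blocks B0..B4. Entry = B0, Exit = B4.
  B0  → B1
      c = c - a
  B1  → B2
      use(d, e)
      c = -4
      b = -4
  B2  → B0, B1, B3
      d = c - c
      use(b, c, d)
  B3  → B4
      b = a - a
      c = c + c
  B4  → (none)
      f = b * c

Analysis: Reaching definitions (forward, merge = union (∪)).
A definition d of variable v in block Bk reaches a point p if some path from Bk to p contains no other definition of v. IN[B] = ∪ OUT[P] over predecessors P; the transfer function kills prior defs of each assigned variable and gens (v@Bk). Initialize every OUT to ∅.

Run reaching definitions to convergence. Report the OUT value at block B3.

Answer: {b@B3, c@B3, d@B2}

Derivation:
Fixpoint table:
  B0:   IN={b@B1, c@B1, d@B2}   OUT={b@B1, c@B0, d@B2}
  B1:   IN={b@B1, c@B0, c@B1, d@B2}   OUT={b@B1, c@B1, d@B2}
  B2:   IN={b@B1, c@B1, d@B2}   OUT={b@B1, c@B1, d@B2}
  B3:   IN={b@B1, c@B1, d@B2}   OUT={b@B3, c@B3, d@B2}
  B4:   IN={b@B3, c@B3, d@B2}   OUT={b@B3, c@B3, d@B2, f@B4}

Merge at B3: IN[B3] = OUT[B2] = {b@B1, c@B1, d@B2}
Applying B3's transfer function to that IN value gives OUT[B3] (row B3 above).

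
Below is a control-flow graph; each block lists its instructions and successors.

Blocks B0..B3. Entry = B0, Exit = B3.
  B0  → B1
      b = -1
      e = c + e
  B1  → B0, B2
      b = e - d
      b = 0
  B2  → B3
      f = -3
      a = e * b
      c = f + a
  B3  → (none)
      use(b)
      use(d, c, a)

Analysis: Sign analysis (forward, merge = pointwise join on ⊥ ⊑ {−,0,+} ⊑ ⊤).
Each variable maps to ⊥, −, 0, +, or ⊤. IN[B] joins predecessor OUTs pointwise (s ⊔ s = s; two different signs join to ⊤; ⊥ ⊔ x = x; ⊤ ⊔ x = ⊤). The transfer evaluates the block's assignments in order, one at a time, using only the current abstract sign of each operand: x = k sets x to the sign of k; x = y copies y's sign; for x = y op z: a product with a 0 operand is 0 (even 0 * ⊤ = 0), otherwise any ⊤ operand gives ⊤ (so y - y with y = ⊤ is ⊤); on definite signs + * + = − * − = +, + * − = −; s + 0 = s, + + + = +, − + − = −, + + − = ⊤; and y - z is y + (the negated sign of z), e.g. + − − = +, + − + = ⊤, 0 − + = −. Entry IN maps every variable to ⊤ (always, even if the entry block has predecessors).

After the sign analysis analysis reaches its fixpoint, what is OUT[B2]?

Answer: {a: 0, b: 0, c: -, d: ⊤, e: ⊤, f: -}

Derivation:
Fixpoint table:
  B0:   IN=(all ⊤)   OUT={b:-; rest ⊤}
  B1:   IN={b:-; rest ⊤}   OUT={b:0; rest ⊤}
  B2:   IN={b:0; rest ⊤}   OUT={a:0, b:0, c:-, f:-; rest ⊤}
  B3:   IN={a:0, b:0, c:-, f:-; rest ⊤}   OUT={a:0, b:0, c:-, f:-; rest ⊤}

Merge at B2: IN[B2] = OUT[B1] = {a: ⊤, b: 0, c: ⊤, d: ⊤, e: ⊤, f: ⊤}
Applying B2's transfer function to that IN value gives OUT[B2] (row B2 above).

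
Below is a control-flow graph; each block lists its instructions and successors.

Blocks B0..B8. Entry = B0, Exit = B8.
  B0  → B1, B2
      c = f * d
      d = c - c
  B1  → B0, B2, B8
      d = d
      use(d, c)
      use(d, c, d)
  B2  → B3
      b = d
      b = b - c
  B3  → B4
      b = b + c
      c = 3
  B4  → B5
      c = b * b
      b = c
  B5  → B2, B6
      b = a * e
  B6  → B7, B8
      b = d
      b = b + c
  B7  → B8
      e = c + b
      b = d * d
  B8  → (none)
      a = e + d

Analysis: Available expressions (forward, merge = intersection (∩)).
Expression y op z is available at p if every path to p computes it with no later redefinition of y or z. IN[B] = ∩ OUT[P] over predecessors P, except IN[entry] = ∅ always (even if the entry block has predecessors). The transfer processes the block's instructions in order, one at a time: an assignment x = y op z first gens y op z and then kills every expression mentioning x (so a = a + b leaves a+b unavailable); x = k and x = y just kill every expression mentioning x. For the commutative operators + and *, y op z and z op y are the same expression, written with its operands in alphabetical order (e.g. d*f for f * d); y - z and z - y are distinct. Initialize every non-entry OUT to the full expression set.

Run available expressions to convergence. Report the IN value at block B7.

Answer: {a*e}

Trace:
Fixpoint table:
  B0:  IN={}  OUT={c-c}
  B1:  IN={c-c}  OUT={c-c}
  B2:  IN={}  OUT={}
  B3:  IN={}  OUT={}
  B4:  IN={}  OUT={}
  B5:  IN={}  OUT={a*e}
  B6:  IN={a*e}  OUT={a*e}
  B7:  IN={a*e}  OUT={d*d}
  B8:  IN={}  OUT={d+e}

Merge at B7: IN[B7] = OUT[B6] = {a*e}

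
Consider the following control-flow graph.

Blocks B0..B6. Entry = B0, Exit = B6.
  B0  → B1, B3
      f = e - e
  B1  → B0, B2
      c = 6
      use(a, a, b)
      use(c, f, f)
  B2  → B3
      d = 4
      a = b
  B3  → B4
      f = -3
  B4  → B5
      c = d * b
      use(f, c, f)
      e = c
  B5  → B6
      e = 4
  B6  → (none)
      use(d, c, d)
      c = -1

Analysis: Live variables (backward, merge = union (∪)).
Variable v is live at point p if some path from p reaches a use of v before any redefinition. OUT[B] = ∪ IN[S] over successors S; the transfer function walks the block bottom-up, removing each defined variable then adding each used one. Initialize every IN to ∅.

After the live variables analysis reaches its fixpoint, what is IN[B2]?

Per-block solution:
  B0:   IN={a, b, d, e}   OUT={a, b, d, e, f}
  B1:   IN={a, b, d, e, f}   OUT={a, b, d, e}
  B2:   IN={b}   OUT={b, d}
  B3:   IN={b, d}   OUT={b, d, f}
  B4:   IN={b, d, f}   OUT={c, d}
  B5:   IN={c, d}   OUT={c, d}
  B6:   IN={c, d}   OUT={}

Merge at B2: OUT[B2] = IN[B3] = {b, d}
Applying B2's transfer function to that OUT value gives IN[B2] (row B2 above).

Answer: {b}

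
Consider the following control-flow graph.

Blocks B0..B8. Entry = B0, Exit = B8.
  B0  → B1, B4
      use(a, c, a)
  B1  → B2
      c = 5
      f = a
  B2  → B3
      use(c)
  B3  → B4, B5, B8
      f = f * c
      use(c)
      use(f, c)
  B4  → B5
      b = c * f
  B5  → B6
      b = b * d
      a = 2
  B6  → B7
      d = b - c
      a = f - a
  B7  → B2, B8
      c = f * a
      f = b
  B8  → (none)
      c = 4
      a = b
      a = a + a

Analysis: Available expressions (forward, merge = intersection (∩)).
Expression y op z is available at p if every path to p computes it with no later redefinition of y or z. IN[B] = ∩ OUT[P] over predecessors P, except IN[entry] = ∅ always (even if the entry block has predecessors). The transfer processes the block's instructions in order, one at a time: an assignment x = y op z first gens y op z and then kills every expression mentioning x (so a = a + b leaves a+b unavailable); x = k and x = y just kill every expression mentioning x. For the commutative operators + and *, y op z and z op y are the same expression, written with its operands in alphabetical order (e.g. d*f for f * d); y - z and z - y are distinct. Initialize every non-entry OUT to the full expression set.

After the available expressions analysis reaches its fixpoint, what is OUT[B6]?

Fixpoint table:
  B0:  IN={}  OUT={}
  B1:  IN={}  OUT={}
  B2:  IN={}  OUT={}
  B3:  IN={}  OUT={}
  B4:  IN={}  OUT={c*f}
  B5:  IN={}  OUT={}
  B6:  IN={}  OUT={b-c}
  B7:  IN={b-c}  OUT={}
  B8:  IN={}  OUT={}

Merge at B6: IN[B6] = OUT[B5] = {}
Applying B6's transfer function to that IN value gives OUT[B6] (row B6 above).

Answer: {b-c}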